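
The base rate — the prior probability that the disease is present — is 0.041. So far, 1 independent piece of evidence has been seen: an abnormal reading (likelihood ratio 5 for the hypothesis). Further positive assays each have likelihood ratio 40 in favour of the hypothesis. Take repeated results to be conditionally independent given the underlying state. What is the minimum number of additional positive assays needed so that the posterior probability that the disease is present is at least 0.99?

2

Prior odds = 0.041/0.959 = 41/959.
Bayes factor of the evidence already in hand = 5.
Odds after that evidence = (41/959) × 5 = 205/959.
Target odds = 0.99/0.01 = 99.
Need 40ⁿ ≥ 99 ÷ (205/959) = 94941/205.
40¹ = 40 falls short of 94941/205 but 40² = 1600 reaches it, so n = 2.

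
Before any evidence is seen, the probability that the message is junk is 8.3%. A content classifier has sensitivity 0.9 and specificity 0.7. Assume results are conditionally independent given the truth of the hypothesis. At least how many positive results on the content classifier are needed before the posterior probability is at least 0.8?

4

Prior odds = 0.083/0.917 = 83/917.
False-positive rate = 1 − 0.7 = 0.3; likelihood ratio of a positive = 0.9/0.3 = 3.
Target posterior odds = 0.8/0.2 = 4.
Need (83/917) × 3ⁿ ≥ 4, i.e. 3ⁿ ≥ 3668/83.
3³ = 27 falls short of 3668/83 but 3⁴ = 81 reaches it, so n = 4.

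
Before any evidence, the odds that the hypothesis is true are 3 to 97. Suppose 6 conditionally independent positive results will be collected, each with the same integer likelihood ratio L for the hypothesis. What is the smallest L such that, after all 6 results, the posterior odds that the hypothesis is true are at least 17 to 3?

3

Prior odds = 3/97.
Target odds = 17/3.
Need L⁶ ≥ 17/3 ÷ (3/97) = 1649/9.
2⁶ = 64 < 1649/9 ≤ 729 = 3⁶, so L = 3.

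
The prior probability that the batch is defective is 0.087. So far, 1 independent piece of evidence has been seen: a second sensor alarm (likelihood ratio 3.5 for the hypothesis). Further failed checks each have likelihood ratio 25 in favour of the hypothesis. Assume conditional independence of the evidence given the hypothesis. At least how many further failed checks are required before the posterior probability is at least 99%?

2

Prior odds = 0.087/0.913 = 87/913.
Bayes factor of the evidence already in hand = 3.5.
Odds after that evidence = (87/913) × 3.5 = 609/1826.
Target odds = 0.99/0.01 = 99.
Need 25ⁿ ≥ 99 ÷ (609/1826) = 60258/203.
25¹ = 25 falls short of 60258/203 but 25² = 625 reaches it, so n = 2.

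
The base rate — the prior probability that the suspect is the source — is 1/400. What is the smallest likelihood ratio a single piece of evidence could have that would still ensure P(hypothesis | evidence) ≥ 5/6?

Prior odds = 0.0025/0.9975 = 1/399.
Target odds = (5/6)/(1/6) = 5.
Required Bayes factor = 5 ÷ (1/399) = 1995.

1995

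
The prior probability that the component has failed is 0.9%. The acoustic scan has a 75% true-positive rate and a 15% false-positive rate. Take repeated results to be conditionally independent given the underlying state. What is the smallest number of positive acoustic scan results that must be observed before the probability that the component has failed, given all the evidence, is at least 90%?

Prior odds: 0.009 ÷ 0.991 = 9/991.
Likelihood ratio of a positive result = 0.75/0.15 = 5.
Target posterior odds = 0.9/0.1 = 9.
Require 5ⁿ ≥ 9 ÷ (9/991) = 991.
5⁴ = 625 falls short of 991 but 5⁵ = 3125 reaches it, so n = 5.

5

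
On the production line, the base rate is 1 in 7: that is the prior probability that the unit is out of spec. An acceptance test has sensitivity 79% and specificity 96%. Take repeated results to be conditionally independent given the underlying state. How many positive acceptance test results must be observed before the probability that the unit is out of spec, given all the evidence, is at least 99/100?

3

Prior odds: (1/7) ÷ (6/7) = 1/6.
False-positive rate = 1 − 0.96 = 0.04; likelihood ratio of a positive = 0.79/0.04 = 19.75.
Target odds: 0.99 ÷ 0.01 = 99.
Need (1/6) × 19.75ⁿ ≥ 99, i.e. 19.75ⁿ ≥ 594.
19.75² = 390.0625 falls short of 594 but 19.75³ = 7703.734375 reaches it, so n = 3.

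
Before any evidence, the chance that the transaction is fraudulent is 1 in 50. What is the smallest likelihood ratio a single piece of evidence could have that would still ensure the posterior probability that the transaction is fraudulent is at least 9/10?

Prior odds = 0.02/0.98 = 1/49.
Target odds = 0.9/0.1 = 9.
Required Bayes factor = 9 ÷ (1/49) = 441.

441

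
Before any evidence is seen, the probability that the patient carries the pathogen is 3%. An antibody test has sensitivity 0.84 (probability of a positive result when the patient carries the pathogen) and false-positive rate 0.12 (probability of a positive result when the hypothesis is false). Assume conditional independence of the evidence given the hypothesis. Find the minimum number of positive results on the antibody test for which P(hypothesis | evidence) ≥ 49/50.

Prior odds = 0.03/0.97 = 3/97.
Likelihood ratio of a positive result = 0.84/0.12 = 7.
Target odds: 0.98 ÷ 0.02 = 49.
Need (3/97) × 7ⁿ ≥ 49, i.e. 7ⁿ ≥ 4753/3.
7³ = 343 falls short of 4753/3 but 7⁴ = 2401 reaches it, so n = 4.

4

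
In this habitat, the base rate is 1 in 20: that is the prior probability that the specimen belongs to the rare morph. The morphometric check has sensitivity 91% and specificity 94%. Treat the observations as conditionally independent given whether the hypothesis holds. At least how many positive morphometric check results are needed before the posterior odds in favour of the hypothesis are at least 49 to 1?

Prior odds: 0.05 ÷ 0.95 = 1/19.
False-positive rate = 1 − 0.94 = 0.06; likelihood ratio of a positive = 0.91/0.06 = 91/6.
Target odds = 49.
Require (91/6)ⁿ ≥ 49 ÷ (1/19) = 931.
(91/6)² = 8281/36 falls short of 931 but (91/6)³ = 753571/216 reaches it, so n = 3.

3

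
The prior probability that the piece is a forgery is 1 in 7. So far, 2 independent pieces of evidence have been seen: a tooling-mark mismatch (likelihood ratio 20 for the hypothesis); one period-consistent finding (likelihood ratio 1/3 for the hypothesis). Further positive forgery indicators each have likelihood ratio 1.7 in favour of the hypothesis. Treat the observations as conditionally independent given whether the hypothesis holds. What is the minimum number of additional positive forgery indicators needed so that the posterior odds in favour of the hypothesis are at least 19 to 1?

Prior odds = (1/7)/(6/7) = 1/6.
Combined Bayes factor of the evidence already in hand = 20 × (1/3) = 20/3.
Odds after that evidence = (1/6) × 20/3 = 10/9.
Target odds = 19.
Need 1.7ⁿ ≥ 19 ÷ (10/9) = 17.1.
1.7⁵ = 1419857/100000 falls short of 17.1 but 1.7⁶ = 24137569/1000000 reaches it, so n = 6.

6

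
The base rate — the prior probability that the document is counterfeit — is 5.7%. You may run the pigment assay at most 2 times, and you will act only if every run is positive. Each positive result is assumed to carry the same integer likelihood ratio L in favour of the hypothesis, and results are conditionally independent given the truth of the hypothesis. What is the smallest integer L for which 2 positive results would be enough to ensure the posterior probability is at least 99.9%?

129

Prior odds = 0.057/0.943 = 57/943.
Target odds = 0.999/0.001 = 999.
Need L² ≥ 999 ÷ (57/943) = 314019/19.
128² = 16384 < 314019/19 ≤ 16641 = 129², so L = 129.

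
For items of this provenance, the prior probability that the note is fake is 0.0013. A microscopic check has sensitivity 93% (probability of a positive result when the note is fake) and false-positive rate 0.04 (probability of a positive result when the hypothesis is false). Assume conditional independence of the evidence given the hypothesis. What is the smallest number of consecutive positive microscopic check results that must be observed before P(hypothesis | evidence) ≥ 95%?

4

Prior odds: 0.0013 ÷ 0.9987 = 13/9987.
Likelihood ratio of a positive result = 0.93/0.04 = 23.25.
Target odds: 0.95 ÷ 0.05 = 19.
Require 23.25ⁿ ≥ 19 ÷ (13/9987) = 189753/13.
23.25³ = 804357/64 falls short of 189753/13 but 23.25⁴ = 74805201/256 reaches it, so n = 4.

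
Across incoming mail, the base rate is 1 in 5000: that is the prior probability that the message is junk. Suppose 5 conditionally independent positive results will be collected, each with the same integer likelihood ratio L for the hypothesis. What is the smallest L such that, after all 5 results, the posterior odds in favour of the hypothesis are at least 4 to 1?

Prior odds = 0.0002/0.9998 = 1/4999.
Target odds = 4.
Need L⁵ ≥ 4 ÷ (1/4999) = 19996.
7⁵ = 16807 < 19996 ≤ 32768 = 8⁵, so L = 8.

8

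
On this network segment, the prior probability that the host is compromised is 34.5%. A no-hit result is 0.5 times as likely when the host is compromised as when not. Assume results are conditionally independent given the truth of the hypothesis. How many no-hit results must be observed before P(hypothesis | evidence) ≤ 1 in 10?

3

Prior odds: 0.345 ÷ 0.655 = 69/131.
Likelihood ratio per no-hit result = 0.5.
Target posterior odds = 0.1/0.9 = 1/9.
Need (69/131) × 0.5ⁿ ≤ 1/9, i.e. 0.5ⁿ ≤ 131/621.
0.5² = 0.25 is still above 131/621 but 0.5³ = 0.125 is at or below it, so n = 3.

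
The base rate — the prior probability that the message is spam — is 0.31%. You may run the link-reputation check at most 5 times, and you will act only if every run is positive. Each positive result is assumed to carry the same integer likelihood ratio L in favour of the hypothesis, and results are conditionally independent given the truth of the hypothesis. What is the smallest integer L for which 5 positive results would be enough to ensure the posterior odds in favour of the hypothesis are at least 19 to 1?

Prior odds = 0.0031/0.9969 = 31/9969.
Target odds = 19.
Need L⁵ ≥ 19 ÷ (31/9969) = 189411/31.
5⁵ = 3125 < 189411/31 ≤ 7776 = 6⁵, so L = 6.

6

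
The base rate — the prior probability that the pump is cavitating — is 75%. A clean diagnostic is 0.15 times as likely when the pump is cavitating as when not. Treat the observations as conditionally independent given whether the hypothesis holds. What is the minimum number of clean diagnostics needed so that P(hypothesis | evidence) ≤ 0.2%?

Prior odds = 0.75/0.25 = 3.
Likelihood ratio per clean diagnostic = 0.15.
Target posterior odds = 0.002/0.998 = 1/499.
Need 3 × 0.15ⁿ ≤ 1/499, i.e. 0.15ⁿ ≤ 1/1497.
0.15³ = 0.003375 is still above 1/1497 but 0.15⁴ = 81/160000 is at or below it, so n = 4.

4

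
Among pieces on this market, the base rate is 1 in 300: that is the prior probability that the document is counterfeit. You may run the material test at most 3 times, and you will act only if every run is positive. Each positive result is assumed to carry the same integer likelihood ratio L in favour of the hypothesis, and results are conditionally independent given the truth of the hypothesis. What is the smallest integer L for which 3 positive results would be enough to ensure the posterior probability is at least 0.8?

Prior odds = (1/300)/(299/300) = 1/299.
Target odds = 0.8/0.2 = 4.
Need L³ ≥ 4 ÷ (1/299) = 1196.
10³ = 1000 < 1196 ≤ 1331 = 11³, so L = 11.

11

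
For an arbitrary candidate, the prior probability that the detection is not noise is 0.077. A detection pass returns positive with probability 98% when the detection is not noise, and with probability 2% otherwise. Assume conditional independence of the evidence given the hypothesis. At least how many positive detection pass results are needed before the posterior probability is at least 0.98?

2

Prior odds = 0.077/0.923 = 77/923.
Likelihood ratio of a positive result = 0.98/0.02 = 49.
Target odds: 0.98 ÷ 0.02 = 49.
Require 49ⁿ ≥ 49 ÷ (77/923) = 6461/11.
49¹ = 49 falls short of 6461/11 but 49² = 2401 reaches it, so n = 2.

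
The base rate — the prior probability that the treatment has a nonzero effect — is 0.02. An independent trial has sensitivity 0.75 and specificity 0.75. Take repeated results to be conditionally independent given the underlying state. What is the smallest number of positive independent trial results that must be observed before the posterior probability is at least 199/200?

Prior odds = 0.02/0.98 = 1/49.
False-positive rate = 1 − 0.75 = 0.25; likelihood ratio of a positive = 0.75/0.25 = 3.
Target odds: 0.995 ÷ 0.005 = 199.
Need (1/49) × 3ⁿ ≥ 199, i.e. 3ⁿ ≥ 9751.
3⁸ = 6561 falls short of 9751 but 3⁹ = 19683 reaches it, so n = 9.

9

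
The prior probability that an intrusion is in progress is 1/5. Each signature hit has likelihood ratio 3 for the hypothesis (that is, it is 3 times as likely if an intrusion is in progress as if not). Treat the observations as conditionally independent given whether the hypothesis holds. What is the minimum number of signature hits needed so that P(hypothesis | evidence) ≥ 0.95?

4

Prior odds: 0.2 ÷ 0.8 = 0.25.
Likelihood ratio per signature hit = 3.
Target odds: 0.95 ÷ 0.05 = 19.
Require 3ⁿ ≥ 19 ÷ 0.25 = 76.
3³ = 27 falls short of 76 but 3⁴ = 81 reaches it, so n = 4.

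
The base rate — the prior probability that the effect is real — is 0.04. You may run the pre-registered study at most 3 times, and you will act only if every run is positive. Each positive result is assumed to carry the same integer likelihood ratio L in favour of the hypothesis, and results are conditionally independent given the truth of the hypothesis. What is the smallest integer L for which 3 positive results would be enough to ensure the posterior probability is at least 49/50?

Prior odds = 0.04/0.96 = 1/24.
Target odds = 0.98/0.02 = 49.
Need L³ ≥ 49 ÷ (1/24) = 1176.
10³ = 1000 < 1176 ≤ 1331 = 11³, so L = 11.

11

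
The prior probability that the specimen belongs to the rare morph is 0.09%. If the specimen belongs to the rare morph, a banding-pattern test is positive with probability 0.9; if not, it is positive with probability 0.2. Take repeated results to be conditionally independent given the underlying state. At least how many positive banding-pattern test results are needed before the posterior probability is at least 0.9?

7

Prior odds: 0.0009 ÷ 0.9991 = 9/9991.
Likelihood ratio of a positive = 0.9/0.2 = 4.5.
Target odds: 0.9 ÷ 0.1 = 9.
Require 4.5ⁿ ≥ 9 ÷ (9/9991) = 9991.
4.5⁶ = 8303.765625 falls short of 9991 but 4.5⁷ = 4782969/128 reaches it, so n = 7.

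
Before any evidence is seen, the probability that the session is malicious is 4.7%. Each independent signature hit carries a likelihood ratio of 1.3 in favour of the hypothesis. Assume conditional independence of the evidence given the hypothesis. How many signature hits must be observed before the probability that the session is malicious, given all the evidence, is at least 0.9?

20

Prior odds = 0.047/0.953 = 47/953.
Likelihood ratio per signature hit = 1.3.
Target posterior odds = 0.9/0.1 = 9.
Require 1.3ⁿ ≥ 9 ÷ (47/953) = 8577/47.
1.3¹⁹ ≈146.192 falls short of 8577/47 but 1.3²⁰ ≈190.05 reaches it, so n = 20.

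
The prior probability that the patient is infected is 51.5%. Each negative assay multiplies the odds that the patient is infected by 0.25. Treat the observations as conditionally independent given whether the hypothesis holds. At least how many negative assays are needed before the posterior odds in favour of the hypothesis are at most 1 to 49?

Prior odds = 0.515/0.485 = 103/97.
Likelihood ratio per negative assay = 0.25.
Target odds = 1/49.
Need (103/97) × 0.25ⁿ ≤ 1/49, i.e. 0.25ⁿ ≤ 97/5047.
0.25² = 0.0625 is still above 97/5047 but 0.25³ = 0.015625 is at or below it, so n = 3.

3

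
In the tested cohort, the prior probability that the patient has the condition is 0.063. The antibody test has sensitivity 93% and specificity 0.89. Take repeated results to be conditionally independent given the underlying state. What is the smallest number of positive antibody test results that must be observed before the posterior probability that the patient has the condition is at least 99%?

4

Prior odds = 0.063/0.937 = 63/937.
False-positive rate = 1 − 0.89 = 0.11; likelihood ratio of a positive = 0.93/0.11 = 93/11.
Target posterior odds = 0.99/0.01 = 99.
Require (93/11)ⁿ ≥ 99 ÷ (63/937) = 10307/7.
(93/11)³ = 804357/1331 falls short of 10307/7 but (93/11)⁴ = 74805201/14641 reaches it, so n = 4.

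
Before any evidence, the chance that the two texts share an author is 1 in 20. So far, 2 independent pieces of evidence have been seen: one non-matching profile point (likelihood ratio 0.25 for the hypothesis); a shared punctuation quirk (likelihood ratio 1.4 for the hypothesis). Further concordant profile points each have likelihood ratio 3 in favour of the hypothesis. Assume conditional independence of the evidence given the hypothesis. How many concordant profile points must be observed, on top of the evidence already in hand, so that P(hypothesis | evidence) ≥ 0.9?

Prior odds = 0.05/0.95 = 1/19.
Combined Bayes factor of the evidence already in hand = 0.25 × 1.4 = 0.35.
Odds after that evidence = (1/19) × 0.35 = 7/380.
Target odds = 0.9/0.1 = 9.
Need 3ⁿ ≥ 9 ÷ (7/380) = 3420/7.
3⁵ = 243 falls short of 3420/7 but 3⁶ = 729 reaches it, so n = 6.

6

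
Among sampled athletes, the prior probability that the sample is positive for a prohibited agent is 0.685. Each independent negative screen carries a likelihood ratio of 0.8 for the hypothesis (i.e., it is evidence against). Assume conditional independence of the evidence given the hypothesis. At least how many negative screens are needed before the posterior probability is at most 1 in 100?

Prior odds: 0.685 ÷ 0.315 = 137/63.
Likelihood ratio per negative screen = 0.8.
Target posterior odds = 0.01/0.99 = 1/99.
Need (137/63) × 0.8ⁿ ≤ 1/99, i.e. 0.8ⁿ ≤ 7/1507.
0.8²⁴ ≈0.00472237 is still above 7/1507 but 0.8²⁵ ≈0.00377789 is at or below it, so n = 25.

25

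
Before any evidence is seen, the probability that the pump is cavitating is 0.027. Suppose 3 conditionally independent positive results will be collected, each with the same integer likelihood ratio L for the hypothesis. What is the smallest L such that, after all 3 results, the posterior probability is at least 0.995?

Prior odds = 0.027/0.973 = 27/973.
Target odds = 0.995/0.005 = 199.
Need L³ ≥ 199 ÷ (27/973) = 193627/27.
19³ = 6859 < 193627/27 ≤ 8000 = 20³, so L = 20.

20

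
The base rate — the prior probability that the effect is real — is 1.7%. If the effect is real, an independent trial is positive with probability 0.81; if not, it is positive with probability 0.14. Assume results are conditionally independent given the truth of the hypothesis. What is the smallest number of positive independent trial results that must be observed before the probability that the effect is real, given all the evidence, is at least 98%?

Prior odds: 0.017 ÷ 0.983 = 17/983.
Likelihood ratio of a positive = 0.81/0.14 = 81/14.
Target odds: 0.98 ÷ 0.02 = 49.
Require (81/14)ⁿ ≥ 49 ÷ (17/983) = 48167/17.
(81/14)⁴ = 43046721/38416 falls short of 48167/17 but (81/14)⁵ ≈6483.13 reaches it, so n = 5.

5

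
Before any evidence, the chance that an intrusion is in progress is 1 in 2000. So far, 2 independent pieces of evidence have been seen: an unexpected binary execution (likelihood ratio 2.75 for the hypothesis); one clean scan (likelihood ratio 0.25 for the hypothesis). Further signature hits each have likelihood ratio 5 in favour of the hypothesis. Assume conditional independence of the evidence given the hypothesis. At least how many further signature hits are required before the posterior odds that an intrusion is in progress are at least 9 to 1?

Prior odds = 0.0005/0.9995 = 1/1999.
Combined Bayes factor of the evidence already in hand = 2.75 × 0.25 = 0.6875.
Odds after that evidence = (1/1999) × 0.6875 = 11/31984.
Target odds = 9.
Need 5ⁿ ≥ 9 ÷ (11/31984) = 287856/11.
5⁶ = 15625 falls short of 287856/11 but 5⁷ = 78125 reaches it, so n = 7.

7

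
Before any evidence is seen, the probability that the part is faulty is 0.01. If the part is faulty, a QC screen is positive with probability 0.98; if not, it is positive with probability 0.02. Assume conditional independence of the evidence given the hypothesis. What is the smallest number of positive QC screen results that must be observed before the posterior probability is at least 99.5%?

3

Prior odds: 0.01 ÷ 0.99 = 1/99.
Likelihood ratio of a positive = 0.98/0.02 = 49.
Target posterior odds = 0.995/0.005 = 199.
Require 49ⁿ ≥ 199 ÷ (1/99) = 19701.
49² = 2401 falls short of 19701 but 49³ = 117649 reaches it, so n = 3.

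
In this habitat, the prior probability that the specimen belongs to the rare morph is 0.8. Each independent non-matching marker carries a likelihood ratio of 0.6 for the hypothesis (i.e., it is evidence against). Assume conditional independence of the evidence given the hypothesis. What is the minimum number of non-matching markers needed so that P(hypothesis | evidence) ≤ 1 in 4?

Prior odds = 0.8/0.2 = 4.
Likelihood ratio per non-matching marker = 0.6.
Target posterior odds = 0.25/0.75 = 1/3.
Require 0.6ⁿ ≤ 1/3 ÷ 4 = 1/12.
0.6⁴ = 0.1296 is still above 1/12 but 0.6⁵ = 0.07776 is at or below it, so n = 5.

5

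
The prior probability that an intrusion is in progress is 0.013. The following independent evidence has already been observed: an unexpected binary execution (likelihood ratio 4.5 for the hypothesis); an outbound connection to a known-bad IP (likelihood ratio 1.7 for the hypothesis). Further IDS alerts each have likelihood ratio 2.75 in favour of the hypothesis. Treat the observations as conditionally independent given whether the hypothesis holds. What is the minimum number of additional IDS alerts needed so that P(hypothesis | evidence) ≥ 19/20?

6

Prior odds = 0.013/0.987 = 13/987.
Combined Bayes factor of the evidence already in hand = 4.5 × 1.7 = 7.65.
Odds after that evidence = (13/987) × 7.65 = 663/6580.
Target odds = 0.95/0.05 = 19.
Need 2.75ⁿ ≥ 19 ÷ (663/6580) = 125020/663.
2.75⁵ = 161051/1024 falls short of 125020/663 but 2.75⁶ = 1771561/4096 reaches it, so n = 6.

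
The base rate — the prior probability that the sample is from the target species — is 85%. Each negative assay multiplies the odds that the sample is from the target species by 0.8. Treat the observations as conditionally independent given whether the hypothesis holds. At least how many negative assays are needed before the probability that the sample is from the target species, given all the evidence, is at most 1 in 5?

14

Prior odds = 0.85/0.15 = 17/3.
Likelihood ratio per negative assay = 0.8.
Target posterior odds = 0.2/0.8 = 0.25.
Require 0.8ⁿ ≤ 0.25 ÷ (17/3) = 3/68.
0.8¹³ ≈0.0549756 is still above 3/68 but 0.8¹⁴ ≈0.0439805 is at or below it, so n = 14.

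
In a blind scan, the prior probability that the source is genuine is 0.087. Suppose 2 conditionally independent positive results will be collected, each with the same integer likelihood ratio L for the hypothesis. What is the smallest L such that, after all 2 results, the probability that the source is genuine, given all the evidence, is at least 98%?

23

Prior odds = 0.087/0.913 = 87/913.
Target odds = 0.98/0.02 = 49.
Need L² ≥ 49 ÷ (87/913) = 44737/87.
22² = 484 < 44737/87 ≤ 529 = 23², so L = 23.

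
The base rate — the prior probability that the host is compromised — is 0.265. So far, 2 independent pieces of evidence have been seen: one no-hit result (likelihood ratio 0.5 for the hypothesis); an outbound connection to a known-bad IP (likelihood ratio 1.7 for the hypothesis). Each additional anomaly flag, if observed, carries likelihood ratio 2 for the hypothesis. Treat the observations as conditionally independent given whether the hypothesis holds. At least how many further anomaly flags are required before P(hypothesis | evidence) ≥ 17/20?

Prior odds = 0.265/0.735 = 53/147.
Combined Bayes factor of the evidence already in hand = 0.5 × 1.7 = 0.85.
Odds after that evidence = (53/147) × 0.85 = 901/2940.
Target odds = 0.85/0.15 = 17/3.
Need 2ⁿ ≥ 17/3 ÷ (901/2940) = 980/53.
2⁴ = 16 falls short of 980/53 but 2⁵ = 32 reaches it, so n = 5.

5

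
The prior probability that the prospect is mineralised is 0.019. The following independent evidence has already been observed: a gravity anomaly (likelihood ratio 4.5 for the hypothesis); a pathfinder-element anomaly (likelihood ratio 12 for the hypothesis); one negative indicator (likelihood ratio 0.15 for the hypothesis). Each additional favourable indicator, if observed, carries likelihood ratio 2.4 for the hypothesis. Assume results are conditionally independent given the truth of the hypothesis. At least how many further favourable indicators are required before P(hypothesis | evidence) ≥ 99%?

Prior odds = 0.019/0.981 = 19/981.
Combined Bayes factor of the evidence already in hand = 4.5 × 12 × 0.15 = 8.1.
Odds after that evidence = (19/981) × 8.1 = 171/1090.
Target odds = 0.99/0.01 = 99.
Need 2.4ⁿ ≥ 99 ÷ (171/1090) = 11990/19.
2.4⁷ = 35831808/78125 falls short of 11990/19 but 2.4⁸ = 429981696/390625 reaches it, so n = 8.

8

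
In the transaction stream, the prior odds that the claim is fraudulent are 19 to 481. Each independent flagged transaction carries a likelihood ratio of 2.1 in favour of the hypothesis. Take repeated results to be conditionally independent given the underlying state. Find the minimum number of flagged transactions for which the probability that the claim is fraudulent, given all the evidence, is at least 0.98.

Prior odds = 19/481.
Likelihood ratio per flagged transaction = 2.1.
Target odds: 0.98 ÷ 0.02 = 49.
Need (19/481) × 2.1ⁿ ≥ 49, i.e. 2.1ⁿ ≥ 23569/19.
2.1⁹ ≈794.28 falls short of 23569/19 but 2.1¹⁰ ≈1667.99 reaches it, so n = 10.

10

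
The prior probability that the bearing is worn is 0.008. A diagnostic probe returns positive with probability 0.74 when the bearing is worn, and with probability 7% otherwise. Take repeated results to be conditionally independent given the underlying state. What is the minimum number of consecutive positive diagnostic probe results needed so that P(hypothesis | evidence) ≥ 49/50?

4

Prior odds = 0.008/0.992 = 1/124.
Likelihood ratio of a positive result = 0.74/0.07 = 74/7.
Target odds: 0.98 ÷ 0.02 = 49.
Need (1/124) × (74/7)ⁿ ≥ 49, i.e. (74/7)ⁿ ≥ 6076.
(74/7)³ = 405224/343 falls short of 6076 but (74/7)⁴ = 29986576/2401 reaches it, so n = 4.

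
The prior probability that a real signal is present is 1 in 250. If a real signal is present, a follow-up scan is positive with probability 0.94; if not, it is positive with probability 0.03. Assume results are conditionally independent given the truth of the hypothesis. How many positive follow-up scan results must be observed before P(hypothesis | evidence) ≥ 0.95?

3

Prior odds: 0.004 ÷ 0.996 = 1/249.
Likelihood ratio of a positive = 0.94/0.03 = 94/3.
Target posterior odds = 0.95/0.05 = 19.
Need (1/249) × (94/3)ⁿ ≥ 19, i.e. (94/3)ⁿ ≥ 4731.
(94/3)² = 8836/9 falls short of 4731 but (94/3)³ = 830584/27 reaches it, so n = 3.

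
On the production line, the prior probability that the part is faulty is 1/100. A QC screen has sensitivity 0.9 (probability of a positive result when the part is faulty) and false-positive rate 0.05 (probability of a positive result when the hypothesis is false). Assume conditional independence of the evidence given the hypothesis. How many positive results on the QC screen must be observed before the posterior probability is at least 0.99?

4

Prior odds: 0.01 ÷ 0.99 = 1/99.
Likelihood ratio of a positive result = 0.9/0.05 = 18.
Target posterior odds = 0.99/0.01 = 99.
Need (1/99) × 18ⁿ ≥ 99, i.e. 18ⁿ ≥ 9801.
18³ = 5832 falls short of 9801 but 18⁴ = 104976 reaches it, so n = 4.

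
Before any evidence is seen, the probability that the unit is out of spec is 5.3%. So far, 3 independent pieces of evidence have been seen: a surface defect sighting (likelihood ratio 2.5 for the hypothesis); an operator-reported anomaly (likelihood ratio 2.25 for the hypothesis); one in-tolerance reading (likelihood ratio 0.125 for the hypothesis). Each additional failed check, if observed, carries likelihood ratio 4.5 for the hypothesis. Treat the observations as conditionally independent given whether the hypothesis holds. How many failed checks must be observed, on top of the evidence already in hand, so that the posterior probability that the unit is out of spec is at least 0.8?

4

Prior odds = 0.053/0.947 = 53/947.
Combined Bayes factor of the evidence already in hand = 2.5 × 2.25 × 0.125 = 0.703125.
Odds after that evidence = (53/947) × 0.703125 = 2385/60608.
Target odds = 0.8/0.2 = 4.
Need 4.5ⁿ ≥ 4 ÷ (2385/60608) = 242432/2385.
4.5³ = 91.125 falls short of 242432/2385 but 4.5⁴ = 410.0625 reaches it, so n = 4.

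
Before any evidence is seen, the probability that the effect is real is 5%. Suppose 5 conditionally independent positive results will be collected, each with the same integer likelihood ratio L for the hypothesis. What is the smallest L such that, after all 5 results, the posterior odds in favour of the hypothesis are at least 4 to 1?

3

Prior odds = 0.05/0.95 = 1/19.
Target odds = 4.
Need L⁵ ≥ 4 ÷ (1/19) = 76.
2⁵ = 32 < 76 ≤ 243 = 3⁵, so L = 3.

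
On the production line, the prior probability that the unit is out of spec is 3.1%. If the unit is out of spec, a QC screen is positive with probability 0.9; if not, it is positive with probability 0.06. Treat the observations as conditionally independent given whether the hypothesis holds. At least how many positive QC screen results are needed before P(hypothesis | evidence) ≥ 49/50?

3

Prior odds = 0.031/0.969 = 31/969.
Likelihood ratio of a positive = 0.9/0.06 = 15.
Target odds: 0.98 ÷ 0.02 = 49.
Require 15ⁿ ≥ 49 ÷ (31/969) = 47481/31.
15² = 225 falls short of 47481/31 but 15³ = 3375 reaches it, so n = 3.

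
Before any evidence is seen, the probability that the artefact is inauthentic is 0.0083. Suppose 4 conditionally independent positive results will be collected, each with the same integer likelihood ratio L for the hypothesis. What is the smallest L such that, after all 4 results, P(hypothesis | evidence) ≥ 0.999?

Prior odds = 0.0083/0.9917 = 83/9917.
Target odds = 0.999/0.001 = 999.
Need L⁴ ≥ 999 ÷ (83/9917) = 9907083/83.
18⁴ = 104976 < 9907083/83 ≤ 130321 = 19⁴, so L = 19.

19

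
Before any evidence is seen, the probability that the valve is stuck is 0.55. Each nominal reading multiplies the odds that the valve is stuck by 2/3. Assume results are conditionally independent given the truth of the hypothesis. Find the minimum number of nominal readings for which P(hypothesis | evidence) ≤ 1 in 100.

12

Prior odds: 0.55 ÷ 0.45 = 11/9.
Likelihood ratio per nominal reading = 2/3.
Target posterior odds = 0.01/0.99 = 1/99.
Require (2/3)ⁿ ≤ 1/99 ÷ (11/9) = 1/121.
(2/3)¹¹ = 2048/177147 is still above 1/121 but (2/3)¹² = 4096/531441 is at or below it, so n = 12.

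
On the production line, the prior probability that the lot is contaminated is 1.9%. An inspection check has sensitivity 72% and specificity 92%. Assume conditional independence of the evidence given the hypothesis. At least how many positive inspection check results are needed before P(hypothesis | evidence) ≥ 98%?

4

Prior odds: 0.019 ÷ 0.981 = 19/981.
False-positive rate = 1 − 0.92 = 0.08; likelihood ratio of a positive = 0.72/0.08 = 9.
Target odds: 0.98 ÷ 0.02 = 49.
Require 9ⁿ ≥ 49 ÷ (19/981) = 48069/19.
9³ = 729 falls short of 48069/19 but 9⁴ = 6561 reaches it, so n = 4.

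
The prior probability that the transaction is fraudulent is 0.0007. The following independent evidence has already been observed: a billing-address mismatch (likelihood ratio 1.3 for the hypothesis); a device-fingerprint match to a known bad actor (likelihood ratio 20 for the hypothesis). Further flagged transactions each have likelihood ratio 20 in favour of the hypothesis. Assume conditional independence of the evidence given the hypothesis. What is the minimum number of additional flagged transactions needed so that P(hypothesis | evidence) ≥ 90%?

3

Prior odds = 0.0007/0.9993 = 7/9993.
Combined Bayes factor of the evidence already in hand = 1.3 × 20 = 26.
Odds after that evidence = (7/9993) × 26 = 182/9993.
Target odds = 0.9/0.1 = 9.
Need 20ⁿ ≥ 9 ÷ (182/9993) = 89937/182.
20² = 400 falls short of 89937/182 but 20³ = 8000 reaches it, so n = 3.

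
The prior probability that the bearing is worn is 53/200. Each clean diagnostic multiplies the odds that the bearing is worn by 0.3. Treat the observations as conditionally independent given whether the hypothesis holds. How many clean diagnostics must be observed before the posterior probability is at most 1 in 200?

Prior odds = 0.265/0.735 = 53/147.
Likelihood ratio per clean diagnostic = 0.3.
Target posterior odds = 0.005/0.995 = 1/199.
Require 0.3ⁿ ≤ 1/199 ÷ (53/147) = 147/10547.
0.3³ = 0.027 is still above 147/10547 but 0.3⁴ = 0.0081 is at or below it, so n = 4.

4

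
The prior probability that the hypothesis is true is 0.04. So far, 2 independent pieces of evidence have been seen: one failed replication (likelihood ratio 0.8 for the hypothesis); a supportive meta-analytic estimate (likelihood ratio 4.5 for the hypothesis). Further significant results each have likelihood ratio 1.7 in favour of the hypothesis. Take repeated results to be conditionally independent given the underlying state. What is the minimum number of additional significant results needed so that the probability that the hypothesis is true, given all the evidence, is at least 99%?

Prior odds = 0.04/0.96 = 1/24.
Combined Bayes factor of the evidence already in hand = 0.8 × 4.5 = 3.6.
Odds after that evidence = (1/24) × 3.6 = 0.15.
Target odds = 0.99/0.01 = 99.
Need 1.7ⁿ ≥ 99 ÷ 0.15 = 660.
1.7¹² ≈582.622 falls short of 660 but 1.7¹³ ≈990.458 reaches it, so n = 13.

13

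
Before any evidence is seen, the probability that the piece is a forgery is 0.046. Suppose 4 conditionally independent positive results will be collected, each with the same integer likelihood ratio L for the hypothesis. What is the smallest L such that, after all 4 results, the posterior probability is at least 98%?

6

Prior odds = 0.046/0.954 = 23/477.
Target odds = 0.98/0.02 = 49.
Need L⁴ ≥ 49 ÷ (23/477) = 23373/23.
5⁴ = 625 < 23373/23 ≤ 1296 = 6⁴, so L = 6.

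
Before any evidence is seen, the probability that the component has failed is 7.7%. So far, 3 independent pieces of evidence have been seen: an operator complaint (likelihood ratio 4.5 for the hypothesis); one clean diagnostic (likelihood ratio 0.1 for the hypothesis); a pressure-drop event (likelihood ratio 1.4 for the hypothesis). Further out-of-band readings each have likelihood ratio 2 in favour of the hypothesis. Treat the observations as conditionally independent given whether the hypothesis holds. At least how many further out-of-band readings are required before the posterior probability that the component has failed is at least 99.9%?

15

Prior odds = 0.077/0.923 = 77/923.
Combined Bayes factor of the evidence already in hand = 4.5 × 0.1 × 1.4 = 0.63.
Odds after that evidence = (77/923) × 0.63 = 4851/92300.
Target odds = 0.999/0.001 = 999.
Need 2ⁿ ≥ 999 ÷ (4851/92300) = 10245300/539.
2¹⁴ = 16384 falls short of 10245300/539 but 2¹⁵ = 32768 reaches it, so n = 15.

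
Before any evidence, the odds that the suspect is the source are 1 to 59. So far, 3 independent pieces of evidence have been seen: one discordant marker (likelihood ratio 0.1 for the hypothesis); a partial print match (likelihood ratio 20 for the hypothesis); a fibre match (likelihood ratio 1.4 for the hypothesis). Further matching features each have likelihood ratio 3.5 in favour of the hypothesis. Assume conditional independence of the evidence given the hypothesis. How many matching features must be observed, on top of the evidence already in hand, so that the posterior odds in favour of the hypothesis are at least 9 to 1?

5

Prior odds = 1/59.
Combined Bayes factor of the evidence already in hand = 0.1 × 20 × 1.4 = 2.8.
Odds after that evidence = (1/59) × 2.8 = 14/295.
Target odds = 9.
Need 3.5ⁿ ≥ 9 ÷ (14/295) = 2655/14.
3.5⁴ = 150.0625 falls short of 2655/14 but 3.5⁵ = 525.21875 reaches it, so n = 5.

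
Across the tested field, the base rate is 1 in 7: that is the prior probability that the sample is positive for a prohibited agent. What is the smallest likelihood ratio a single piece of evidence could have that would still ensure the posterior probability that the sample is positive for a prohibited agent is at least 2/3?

12

Prior odds = (1/7)/(6/7) = 1/6.
Target odds = (2/3)/(1/3) = 2.
Required Bayes factor = 2 ÷ (1/6) = 12.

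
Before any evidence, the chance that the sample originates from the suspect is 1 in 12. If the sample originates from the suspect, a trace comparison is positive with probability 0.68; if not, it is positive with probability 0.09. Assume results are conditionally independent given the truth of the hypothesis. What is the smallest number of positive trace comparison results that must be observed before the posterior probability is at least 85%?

Prior odds = (1/12)/(11/12) = 1/11.
Likelihood ratio of a positive = 0.68/0.09 = 68/9.
Target posterior odds = 0.85/0.15 = 17/3.
Need (1/11) × (68/9)ⁿ ≥ 17/3, i.e. (68/9)ⁿ ≥ 187/3.
(68/9)² = 4624/81 falls short of 187/3 but (68/9)³ = 314432/729 reaches it, so n = 3.

3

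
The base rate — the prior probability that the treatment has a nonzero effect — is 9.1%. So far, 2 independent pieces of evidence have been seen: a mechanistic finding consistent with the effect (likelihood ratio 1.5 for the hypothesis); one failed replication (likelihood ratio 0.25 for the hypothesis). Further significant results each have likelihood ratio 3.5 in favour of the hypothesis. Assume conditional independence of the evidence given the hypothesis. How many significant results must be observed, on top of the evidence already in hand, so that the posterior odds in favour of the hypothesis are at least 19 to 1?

5

Prior odds = 0.091/0.909 = 91/909.
Combined Bayes factor of the evidence already in hand = 1.5 × 0.25 = 0.375.
Odds after that evidence = (91/909) × 0.375 = 91/2424.
Target odds = 19.
Need 3.5ⁿ ≥ 19 ÷ (91/2424) = 46056/91.
3.5⁴ = 150.0625 falls short of 46056/91 but 3.5⁵ = 525.21875 reaches it, so n = 5.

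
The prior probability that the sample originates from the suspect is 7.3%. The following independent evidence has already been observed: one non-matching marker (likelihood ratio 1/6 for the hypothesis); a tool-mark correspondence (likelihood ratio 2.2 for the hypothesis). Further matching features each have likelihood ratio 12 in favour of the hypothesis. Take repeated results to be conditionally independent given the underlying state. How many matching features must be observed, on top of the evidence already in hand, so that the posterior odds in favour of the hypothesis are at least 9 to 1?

Prior odds = 0.073/0.927 = 73/927.
Combined Bayes factor of the evidence already in hand = (1/6) × 2.2 = 11/30.
Odds after that evidence = (73/927) × 11/30 = 803/27810.
Target odds = 9.
Need 12ⁿ ≥ 9 ÷ (803/27810) = 250290/803.
12² = 144 falls short of 250290/803 but 12³ = 1728 reaches it, so n = 3.

3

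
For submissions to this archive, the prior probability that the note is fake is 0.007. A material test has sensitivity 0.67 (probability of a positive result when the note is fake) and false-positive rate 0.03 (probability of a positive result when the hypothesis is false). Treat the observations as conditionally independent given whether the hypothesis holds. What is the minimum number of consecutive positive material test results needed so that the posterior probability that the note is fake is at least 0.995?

4

Prior odds: 0.007 ÷ 0.993 = 7/993.
Likelihood ratio of a positive result = 0.67/0.03 = 67/3.
Target odds: 0.995 ÷ 0.005 = 199.
Require (67/3)ⁿ ≥ 199 ÷ (7/993) = 197607/7.
(67/3)³ = 300763/27 falls short of 197607/7 but (67/3)⁴ = 20151121/81 reaches it, so n = 4.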